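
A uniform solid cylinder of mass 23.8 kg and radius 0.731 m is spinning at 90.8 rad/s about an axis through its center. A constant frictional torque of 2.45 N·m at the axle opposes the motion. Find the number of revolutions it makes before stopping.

≈ 1700 revolutions

I = ½MR² = (1/2)(23.8)(0.731)² = 6.359 kg·m².
The net torque has magnitude 2.45 N·m, opposing ω.
|α| = τ/I = 2.450/6.359 = 0.3853 rad/s² (deceleration).
ω² = ω₀² − 2|α|θ with ω = 0 ⇒ θ = ω₀²/(2|α|) = 10700 rad = 1703 rev.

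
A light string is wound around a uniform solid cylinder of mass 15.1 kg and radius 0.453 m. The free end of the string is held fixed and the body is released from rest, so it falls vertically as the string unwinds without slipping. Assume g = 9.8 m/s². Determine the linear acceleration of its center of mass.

Translation: Mg − T = Ma. Rotation about the center: TR = Iα with I = ½MR².
With a = αR: T = (I/R²)a = (1/2)M a, so Mg = (1 + 0.5000)Ma.
a = g/(1 + 0.5000) = 9.8/1.500 = 6.533 m/s².

a ≈ 6.53 m/s²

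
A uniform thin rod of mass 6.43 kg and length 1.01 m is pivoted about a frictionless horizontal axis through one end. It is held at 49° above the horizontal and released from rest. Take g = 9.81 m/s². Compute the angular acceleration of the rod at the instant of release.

About the pivot, I = (1/3)ML² = (1/3)(6.43)(1.01)² = 2.186 kg·m².
The weight acts at the center, a distance L/2 = 0.5050 m from the pivot; τ = Mg(L/2) cos 49° = 20.90 N·m.
α = τ/I = 20.90/2.186 = 9.558 rad/s².

α ≈ 9.56 rad/s²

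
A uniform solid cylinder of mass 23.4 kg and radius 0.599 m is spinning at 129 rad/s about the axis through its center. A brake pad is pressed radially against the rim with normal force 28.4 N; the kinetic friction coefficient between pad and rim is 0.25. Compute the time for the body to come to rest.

t ≈ 127 s

I = ½MR² = (1/2)(23.4)(0.599)² = 4.198 kg·m².
Friction force f = μN = (0.25)(28.4) = 7.100 N at the rim; torque magnitude τ = fR = 4.253 N·m, opposing ω.
|α| = τ/I = 4.253/4.198 = 1.013 rad/s² (deceleration).
0 = ω₀ − |α|t ⇒ t = ω₀/|α| = 129/1.013 = 127.3 s.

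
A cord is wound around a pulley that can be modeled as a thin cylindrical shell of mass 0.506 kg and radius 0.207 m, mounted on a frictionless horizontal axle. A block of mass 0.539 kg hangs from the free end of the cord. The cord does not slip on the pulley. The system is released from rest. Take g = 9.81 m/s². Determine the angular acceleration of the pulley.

I = MR² = (0.506)(0.207)² = 0.02168 kg·m².
Block: mg − T = ma. Pulley: TR = Iα. No-slip: a = αR, so T = (I/R²)a = 0.5060·a.
Then mg = (m + 0.5060)a, so a = (0.539)(9.81)/(0.539 + 0.5060) = 5.060 m/s².
α = a/R = 5.060/0.207 = 24.44 rad/s².

α ≈ 24.4 rad/s²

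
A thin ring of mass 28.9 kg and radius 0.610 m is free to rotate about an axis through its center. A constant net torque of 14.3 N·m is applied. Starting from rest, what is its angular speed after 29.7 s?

ω ≈ 39.5 rad/s

I = MR² = (28.9)(0.610)² = 10.75 kg·m².
α = τ/I = 14.3/10.75 = 1.330 rad/s².
ω = ω₀ + αt = 0 + (1.330)(29.7) = 39.49 rad/s.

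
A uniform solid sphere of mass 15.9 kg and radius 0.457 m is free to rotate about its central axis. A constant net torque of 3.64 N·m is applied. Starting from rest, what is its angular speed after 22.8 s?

I = (2/5)MR² = (2/5)(15.9)(0.457)² = 1.328 kg·m².
α = τ/I = 3.64/1.328 = 2.740 rad/s².
ω = ω₀ + αt = 0 + (2.740)(22.8) = 62.48 rad/s.

ω ≈ 62.5 rad/s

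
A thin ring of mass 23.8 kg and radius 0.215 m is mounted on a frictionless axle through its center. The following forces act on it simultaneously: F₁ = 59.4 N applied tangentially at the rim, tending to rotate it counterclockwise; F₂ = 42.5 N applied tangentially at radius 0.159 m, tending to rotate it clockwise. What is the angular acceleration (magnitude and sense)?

I = MR² = (23.8)(0.215)² = 1.100 kg·m².
Taking counterclockwise as positive: τ₁ = +(59.4)(0.215) = +12.77 N·m; τ₂ = −(42.5)(0.159) = −6.758 N·m.
Net torque τ = 6.013 N·m.
α = τ/I = 6.013/1.100 = 5.466 rad/s².

α ≈ 5.47 rad/s², counterclockwise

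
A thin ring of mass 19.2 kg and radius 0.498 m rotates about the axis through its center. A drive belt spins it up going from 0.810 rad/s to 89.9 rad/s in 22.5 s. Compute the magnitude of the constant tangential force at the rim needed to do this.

I = MR² = (19.2)(0.498)² = 4.762 kg·m².
α = Δω/Δt = (89.9 − 0.810)/22.5 = 3.960 rad/s².
The required torque is τ = Iα = (4.762)(3.960) = 18.85 N·m.
A tangential force at the rim gives τ = FR, so F = τ/R = 18.85/0.498 = 37.86 N.

F ≈ 37.9 N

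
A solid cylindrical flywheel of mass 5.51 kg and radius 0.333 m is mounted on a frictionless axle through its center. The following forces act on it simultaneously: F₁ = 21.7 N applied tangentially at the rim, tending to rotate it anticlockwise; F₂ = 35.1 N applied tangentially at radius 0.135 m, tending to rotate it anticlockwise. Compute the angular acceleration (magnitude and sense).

I = ½MR² = (1/2)(5.51)(0.333)² = 0.3055 kg·m².
Taking anticlockwise as positive: τ₁ = +(21.7)(0.333) = +7.226 N·m; τ₂ = +(35.1)(0.135) = +4.739 N·m.
Net torque τ = 11.96 N·m.
α = τ/I = 11.96/0.3055 = 39.16 rad/s².

α ≈ 39.2 rad/s², anticlockwise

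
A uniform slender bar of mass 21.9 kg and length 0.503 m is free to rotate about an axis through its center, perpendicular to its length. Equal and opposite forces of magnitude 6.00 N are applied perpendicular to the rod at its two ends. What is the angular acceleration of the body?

I = (1/12)ML² = (1/12)(21.9)(0.503)² = 0.4617 kg·m².
The couple gives τ = F·(L/2) + F·(L/2) = F L = (6.00)(0.503) = 3.018 N·m.
From τ = Iα: α = 3.018/0.4617 = 6.536 rad/s².

α ≈ 6.54 rad/s²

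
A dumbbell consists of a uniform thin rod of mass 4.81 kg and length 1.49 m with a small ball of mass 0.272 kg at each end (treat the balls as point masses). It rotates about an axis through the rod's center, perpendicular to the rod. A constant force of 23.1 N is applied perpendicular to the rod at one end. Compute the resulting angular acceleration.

α ≈ 14.4 rad/s²

I_rod = (1/12)ML² = (1/12)(4.81)(1.49)² = 0.8899 kg·m².
I_balls = 2·m·(L/2)² = 2(0.272)(0.7450)² = 0.3019 kg·m².
Total I = 1.192 kg·m².
τ = F·(L/2) = (23.1)(0.745) = 17.21 N·m.
α = τ/I = 17.21/1.192 = 14.44 rad/s².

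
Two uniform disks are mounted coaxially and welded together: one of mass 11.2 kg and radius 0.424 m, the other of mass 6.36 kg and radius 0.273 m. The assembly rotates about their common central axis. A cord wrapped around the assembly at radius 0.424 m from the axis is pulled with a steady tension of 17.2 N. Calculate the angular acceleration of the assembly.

α ≈ 5.86 rad/s²

I = ½M₁R₁² + ½M₂R₂² = ½(11.2)(0.424)² + ½(6.36)(0.273)² = 1.244 kg·m².
τ = F r = (17.2)(0.424) = 7.293 N·m.
α = τ/I = 7.293/1.244 = 5.864 rad/s².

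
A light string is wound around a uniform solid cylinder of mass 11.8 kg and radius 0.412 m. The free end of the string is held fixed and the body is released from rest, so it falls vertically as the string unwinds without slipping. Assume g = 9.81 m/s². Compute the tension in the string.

T ≈ 38.6 N

Translation: Mg − T = Ma. Rotation about the center: TR = Iα with I = ½MR².
With a = αR: T = (I/R²)a = (1/2)M a, so Mg = (1 + 0.5000)Ma.
a = g/(1 + 0.5000) = 9.81/1.500 = 6.540 m/s².
T = 0.5000·M·a = (0.5000)(11.8)(6.540) = 38.59 N.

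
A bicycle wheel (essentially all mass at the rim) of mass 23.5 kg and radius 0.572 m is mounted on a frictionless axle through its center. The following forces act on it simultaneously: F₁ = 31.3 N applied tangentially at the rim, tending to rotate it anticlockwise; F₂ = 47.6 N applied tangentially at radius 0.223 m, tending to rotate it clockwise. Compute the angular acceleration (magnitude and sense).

α ≈ 0.948 rad/s², anticlockwise

I = MR² = (23.5)(0.572)² = 7.689 kg·m².
Taking anticlockwise as positive: τ₁ = +(31.3)(0.572) = +17.90 N·m; τ₂ = −(47.6)(0.223) = −10.61 N·m.
Net torque τ = 7.289 N·m.
α = τ/I = 7.289/7.689 = 0.9480 rad/s².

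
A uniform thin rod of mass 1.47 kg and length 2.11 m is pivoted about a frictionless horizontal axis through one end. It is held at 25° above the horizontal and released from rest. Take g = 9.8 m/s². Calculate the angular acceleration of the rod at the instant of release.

α ≈ 6.31 rad/s²

About the pivot, I = (1/3)ML² = (1/3)(1.47)(2.11)² = 2.182 kg·m².
The weight acts at the center, a distance L/2 = 1.055 m from the pivot; τ = Mg(L/2) cos 25° = 13.77 N·m.
α = τ/I = 13.77/2.182 = 6.314 rad/s².
(Equivalently α = (3g/(2L)) cos 25° = 6.314 rad/s².)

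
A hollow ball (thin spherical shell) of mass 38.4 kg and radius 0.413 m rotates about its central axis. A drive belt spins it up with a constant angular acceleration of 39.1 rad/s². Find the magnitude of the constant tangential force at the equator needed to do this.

F ≈ 413 N

I = (2/3)MR² = (2/3)(38.4)(0.413)² = 4.367 kg·m².
The required torque is τ = Iα = (4.367)(39.10) = 170.7 N·m.
A tangential force at the equator gives τ = FR, so F = τ/R = 170.7/0.413 = 413.4 N.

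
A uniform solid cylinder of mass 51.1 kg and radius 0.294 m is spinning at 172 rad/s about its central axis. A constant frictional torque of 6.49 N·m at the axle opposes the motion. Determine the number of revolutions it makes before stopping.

I = ½MR² = (1/2)(51.1)(0.294)² = 2.208 kg·m².
The net torque has magnitude 6.49 N·m, opposing ω.
|α| = τ/I = 6.490/2.208 = 2.939 rad/s² (deceleration).
ω² = ω₀² − 2|α|θ with ω = 0 ⇒ θ = ω₀²/(2|α|) = 5033 rad = 801.1 rev.

≈ 801 revolutions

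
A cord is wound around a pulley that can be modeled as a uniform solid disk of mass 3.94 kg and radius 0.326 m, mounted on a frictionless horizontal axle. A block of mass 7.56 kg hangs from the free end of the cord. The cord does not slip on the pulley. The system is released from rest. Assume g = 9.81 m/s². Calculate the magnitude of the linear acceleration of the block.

I = ½MR² = (1/2)(3.94)(0.326)² = 0.2094 kg·m².
Block: mg − T = ma. Pulley: TR = Iα. No-slip: a = αR, so T = (I/R²)a = 1.970·a.
Then mg = (m + 1.970)a, so a = (7.56)(9.81)/(7.56 + 1.970) = 7.782 m/s².

a ≈ 7.78 m/s²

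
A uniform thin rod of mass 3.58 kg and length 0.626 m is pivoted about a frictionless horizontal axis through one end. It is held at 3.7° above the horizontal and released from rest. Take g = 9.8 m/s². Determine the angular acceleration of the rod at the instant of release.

α ≈ 23.4 rad/s²

About the pivot, I = (1/3)ML² = (1/3)(3.58)(0.626)² = 0.4676 kg·m².
The weight acts at the center, a distance L/2 = 0.3130 m from the pivot; τ = Mg(L/2) cos 3.7° = 10.96 N·m.
α = τ/I = 10.96/0.4676 = 23.43 rad/s².
(Equivalently α = (3g/(2L)) cos 3.7° = 23.43 rad/s².)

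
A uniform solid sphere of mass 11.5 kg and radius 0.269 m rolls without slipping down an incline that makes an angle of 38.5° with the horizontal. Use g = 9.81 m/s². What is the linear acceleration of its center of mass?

a ≈ 4.36 m/s²

Translation along the incline: Mg sinθ − f = Ma.
Rotation about the center: fR = Iα with I = (2/5)MR². No-slip gives a = αR, so f = (I/R²)a = (2/5)M a.
Substituting: Mg sinθ = (1 + 0.4000)Ma, so a = g sinθ/(1 + 0.4000) = (9.81) sin 38.5° / 1.400 = 4.362 m/s².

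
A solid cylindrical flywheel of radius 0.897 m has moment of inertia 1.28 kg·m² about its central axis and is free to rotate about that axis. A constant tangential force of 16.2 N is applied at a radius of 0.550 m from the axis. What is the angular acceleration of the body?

α ≈ 6.96 rad/s²

τ = F·r = (16.2)(0.550) = 8.910 N·m.
From τ = Iα: α = 8.910/1.280 = 6.961 rad/s².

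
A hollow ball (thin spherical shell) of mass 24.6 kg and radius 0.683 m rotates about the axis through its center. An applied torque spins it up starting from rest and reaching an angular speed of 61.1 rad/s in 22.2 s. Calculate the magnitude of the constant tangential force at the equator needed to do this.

I = (2/3)MR² = (2/3)(24.6)(0.683)² = 7.650 kg·m².
α = Δω/Δt = (61.1 − 0)/22.2 = 2.752 rad/s².
The required torque is τ = Iα = (7.650)(2.752) = 21.06 N·m.
A tangential force at the equator gives τ = FR, so F = τ/R = 21.06/0.683 = 30.83 N.

F ≈ 30.8 N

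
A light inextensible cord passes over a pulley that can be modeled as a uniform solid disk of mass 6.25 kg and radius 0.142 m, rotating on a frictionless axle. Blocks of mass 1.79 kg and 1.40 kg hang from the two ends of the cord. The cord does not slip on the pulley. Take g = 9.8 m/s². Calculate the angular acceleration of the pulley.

α ≈ 4.26 rad/s²

I = ½MR² = (1/2)(6.25)(0.142)² = 0.06301 kg·m².
Heavier block: m₁g − T₁ = m₁a. Lighter block: T₂ − m₂g = m₂a.
Pulley: (T₁ − T₂)R = Iα = I(a/R), so T₁ − T₂ = (I/R²)a = (1/2)M_p a = 3.125·a.
Adding the three: (m₁ − m₂)g = (m₁ + m₂ + 3.125)a, so a = (1.79 − 1.40)(9.8)/(1.79 + 1.40 + 3.125) = 0.6052 m/s².
α = a/R = 0.6052/0.142 = 4.262 rad/s².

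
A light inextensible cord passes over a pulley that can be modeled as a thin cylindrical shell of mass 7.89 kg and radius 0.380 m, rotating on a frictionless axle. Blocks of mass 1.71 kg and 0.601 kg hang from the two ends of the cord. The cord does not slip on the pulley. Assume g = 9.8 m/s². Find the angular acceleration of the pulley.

α ≈ 2.80 rad/s²

I = MR² = (7.89)(0.380)² = 1.139 kg·m².
Heavier block: m₁g − T₁ = m₁a. Lighter block: T₂ − m₂g = m₂a.
Pulley: (T₁ − T₂)R = Iα = I(a/R), so T₁ − T₂ = (I/R²)a = 1·M_p a = 7.890·a.
Adding the three: (m₁ − m₂)g = (m₁ + m₂ + 7.890)a, so a = (1.71 − 0.601)(9.8)/(1.71 + 0.601 + 7.890) = 1.065 m/s².
α = a/R = 1.065/0.380 = 2.804 rad/s².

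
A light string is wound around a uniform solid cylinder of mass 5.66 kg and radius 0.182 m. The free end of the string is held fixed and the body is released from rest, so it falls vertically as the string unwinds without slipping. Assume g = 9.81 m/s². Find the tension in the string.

T ≈ 18.5 N

Translation: Mg − T = Ma. Rotation about the center: TR = Iα with I = ½MR².
With a = αR: T = (I/R²)a = (1/2)M a, so Mg = (1 + 0.5000)Ma.
a = g/(1 + 0.5000) = 9.81/1.500 = 6.540 m/s².
T = 0.5000·M·a = (0.5000)(5.66)(6.540) = 18.51 N.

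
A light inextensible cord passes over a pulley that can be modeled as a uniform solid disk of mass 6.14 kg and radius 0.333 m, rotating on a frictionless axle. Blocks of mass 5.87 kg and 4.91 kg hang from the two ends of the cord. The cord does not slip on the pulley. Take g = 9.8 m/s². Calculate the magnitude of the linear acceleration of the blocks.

a ≈ 0.679 m/s²

I = ½MR² = (1/2)(6.14)(0.333)² = 0.3404 kg·m².
Heavier block: m₁g − T₁ = m₁a. Lighter block: T₂ − m₂g = m₂a.
Pulley: (T₁ − T₂)R = Iα = I(a/R), so T₁ − T₂ = (I/R²)a = (1/2)M_p a = 3.070·a.
Adding the three: (m₁ − m₂)g = (m₁ + m₂ + 3.070)a, so a = (5.87 − 4.91)(9.8)/(5.87 + 4.91 + 3.070) = 0.6793 m/s².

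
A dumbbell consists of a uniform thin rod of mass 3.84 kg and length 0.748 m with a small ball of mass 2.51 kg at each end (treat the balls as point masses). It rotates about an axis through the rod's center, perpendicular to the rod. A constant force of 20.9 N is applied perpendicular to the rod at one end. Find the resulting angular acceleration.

α ≈ 8.87 rad/s²

I_rod = (1/12)ML² = (1/12)(3.84)(0.748)² = 0.1790 kg·m².
I_balls = 2·m·(L/2)² = 2(2.51)(0.3740)² = 0.7022 kg·m².
Total I = 0.8812 kg·m².
τ = F·(L/2) = (20.9)(0.374) = 7.817 N·m.
α = τ/I = 7.817/0.8812 = 8.870 rad/s².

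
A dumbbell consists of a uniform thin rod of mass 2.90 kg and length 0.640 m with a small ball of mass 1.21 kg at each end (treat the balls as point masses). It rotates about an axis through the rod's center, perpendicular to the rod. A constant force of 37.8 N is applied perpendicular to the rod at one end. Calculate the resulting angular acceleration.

α ≈ 34.9 rad/s²

I_rod = (1/12)ML² = (1/12)(2.90)(0.640)² = 0.09899 kg·m².
I_balls = 2·m·(L/2)² = 2(1.21)(0.3200)² = 0.2478 kg·m².
Total I = 0.3468 kg·m².
τ = F·(L/2) = (37.8)(0.320) = 12.10 N·m.
α = τ/I = 12.10/0.3468 = 34.88 rad/s².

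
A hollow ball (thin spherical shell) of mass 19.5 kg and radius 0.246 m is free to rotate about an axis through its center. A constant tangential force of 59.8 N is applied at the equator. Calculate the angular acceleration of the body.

I = (2/3)MR² = (2/3)(19.5)(0.246)² = 0.7867 kg·m².
τ = F R = (59.8)(0.246) = 14.71 N·m.
From τ = Iα: α = 14.71/0.7867 = 18.70 rad/s².

α ≈ 18.7 rad/s²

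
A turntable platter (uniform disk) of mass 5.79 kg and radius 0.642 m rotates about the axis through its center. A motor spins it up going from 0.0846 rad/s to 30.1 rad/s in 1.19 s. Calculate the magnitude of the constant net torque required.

I = ½MR² = (1/2)(5.79)(0.642)² = 1.193 kg·m².
α = Δω/Δt = (30.1 − 0.0846)/1.19 = 25.22 rad/s².
τ = Iα = (1.193)(25.22) = 30.10 N·m.

τ ≈ 30.1 N·m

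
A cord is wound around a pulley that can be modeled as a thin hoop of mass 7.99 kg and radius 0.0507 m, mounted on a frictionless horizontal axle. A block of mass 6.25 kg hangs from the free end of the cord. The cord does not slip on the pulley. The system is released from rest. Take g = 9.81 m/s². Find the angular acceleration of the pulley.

α ≈ 84.9 rad/s²

I = MR² = (7.99)(0.0507)² = 0.02054 kg·m².
Block: mg − T = ma. Pulley: TR = Iα. No-slip: a = αR, so T = (I/R²)a = 7.990·a.
Then mg = (m + 7.990)a, so a = (6.25)(9.81)/(6.25 + 7.990) = 4.306 m/s².
α = a/R = 4.306/0.0507 = 84.92 rad/s².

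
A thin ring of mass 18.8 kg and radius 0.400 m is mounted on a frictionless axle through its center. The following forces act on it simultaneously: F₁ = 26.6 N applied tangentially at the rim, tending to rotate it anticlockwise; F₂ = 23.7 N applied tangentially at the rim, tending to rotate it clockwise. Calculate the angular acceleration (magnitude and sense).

α ≈ 0.386 rad/s², anticlockwise

I = MR² = (18.8)(0.400)² = 3.008 kg·m².
Taking anticlockwise as positive: τ₁ = +(26.6)(0.400) = +10.64 N·m; τ₂ = −(23.7)(0.400) = −9.480 N·m.
Net torque τ = 1.160 N·m.
α = τ/I = 1.160/3.008 = 0.3856 rad/s².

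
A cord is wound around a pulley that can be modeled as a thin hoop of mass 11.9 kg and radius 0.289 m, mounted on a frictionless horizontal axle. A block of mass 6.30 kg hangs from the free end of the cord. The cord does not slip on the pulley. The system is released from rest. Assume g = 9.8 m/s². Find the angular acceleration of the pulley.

I = MR² = (11.9)(0.289)² = 0.9939 kg·m².
Block: mg − T = ma. Pulley: TR = Iα. No-slip: a = αR, so T = (I/R²)a = 11.90·a.
Then mg = (m + 11.90)a, so a = (6.30)(9.8)/(6.30 + 11.90) = 3.392 m/s².
α = a/R = 3.392/0.289 = 11.74 rad/s².

α ≈ 11.7 rad/s²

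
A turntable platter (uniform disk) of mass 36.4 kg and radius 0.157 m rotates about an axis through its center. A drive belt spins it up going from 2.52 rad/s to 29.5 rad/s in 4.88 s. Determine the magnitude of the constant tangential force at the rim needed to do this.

I = ½MR² = (1/2)(36.4)(0.157)² = 0.4486 kg·m².
α = Δω/Δt = (29.5 − 2.52)/4.88 = 5.529 rad/s².
The required torque is τ = Iα = (0.4486)(5.529) = 2.480 N·m.
A tangential force at the rim gives τ = FR, so F = τ/R = 2.480/0.157 = 15.80 N.

F ≈ 15.8 N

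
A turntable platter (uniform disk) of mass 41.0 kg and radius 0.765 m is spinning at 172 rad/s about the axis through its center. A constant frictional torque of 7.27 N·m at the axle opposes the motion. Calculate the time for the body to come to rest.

t ≈ 284 s

I = ½MR² = (1/2)(41.0)(0.765)² = 12.00 kg·m².
The net torque has magnitude 7.27 N·m, opposing ω.
|α| = τ/I = 7.270/12.00 = 0.6060 rad/s² (deceleration).
0 = ω₀ − |α|t ⇒ t = ω₀/|α| = 172/0.6060 = 283.8 s.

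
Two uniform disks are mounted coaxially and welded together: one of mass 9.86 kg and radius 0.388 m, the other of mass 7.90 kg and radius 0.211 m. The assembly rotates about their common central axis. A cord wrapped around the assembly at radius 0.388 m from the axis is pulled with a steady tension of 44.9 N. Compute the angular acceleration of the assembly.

I = ½M₁R₁² + ½M₂R₂² = ½(9.86)(0.388)² + ½(7.90)(0.211)² = 0.9180 kg·m².
τ = F r = (44.9)(0.388) = 17.42 N·m.
α = τ/I = 17.42/0.9180 = 18.98 rad/s².

α ≈ 19.0 rad/s²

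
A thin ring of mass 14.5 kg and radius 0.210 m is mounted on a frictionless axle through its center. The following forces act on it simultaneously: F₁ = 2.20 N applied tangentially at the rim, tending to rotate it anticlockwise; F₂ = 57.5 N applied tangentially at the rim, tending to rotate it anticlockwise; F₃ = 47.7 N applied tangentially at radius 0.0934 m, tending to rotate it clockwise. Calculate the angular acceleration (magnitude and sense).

I = MR² = (14.5)(0.210)² = 0.6394 kg·m².
Taking anticlockwise as positive: τ₁ = +(2.20)(0.210) = +0.4620 N·m; τ₂ = +(57.5)(0.210) = +12.07 N·m; τ₃ = −(47.7)(0.0934) = −4.455 N·m.
Net torque τ = 8.082 N·m.
α = τ/I = 8.082/0.6394 = 12.64 rad/s².

α ≈ 12.6 rad/s², anticlockwise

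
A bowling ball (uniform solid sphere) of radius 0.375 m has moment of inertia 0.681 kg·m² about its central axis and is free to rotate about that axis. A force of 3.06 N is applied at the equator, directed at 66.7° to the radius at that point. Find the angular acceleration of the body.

α ≈ 1.55 rad/s²

Only the tangential component produces torque: τ = F R sinθ = (3.06)(0.375) sin 66.7° = 1.054 N·m.
Newton's second law for rotation, τ = Iα, gives α = τ/I = 1.054/0.6810 = 1.548 rad/s².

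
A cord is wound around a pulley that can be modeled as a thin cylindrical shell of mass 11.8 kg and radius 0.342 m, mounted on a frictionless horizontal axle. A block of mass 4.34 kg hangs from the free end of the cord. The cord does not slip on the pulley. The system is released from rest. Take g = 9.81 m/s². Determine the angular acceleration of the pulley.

α ≈ 7.71 rad/s²

I = MR² = (11.8)(0.342)² = 1.380 kg·m².
Block: mg − T = ma. Pulley: TR = Iα. No-slip: a = αR, so T = (I/R²)a = 11.80·a.
Then mg = (m + 11.80)a, so a = (4.34)(9.81)/(4.34 + 11.80) = 2.638 m/s².
α = a/R = 2.638/0.342 = 7.713 rad/s².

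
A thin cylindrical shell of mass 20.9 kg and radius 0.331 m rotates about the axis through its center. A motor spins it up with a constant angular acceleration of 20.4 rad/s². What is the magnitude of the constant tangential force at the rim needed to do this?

I = MR² = (20.9)(0.331)² = 2.290 kg·m².
The required torque is τ = Iα = (2.290)(20.40) = 46.71 N·m.
A tangential force at the rim gives τ = FR, so F = τ/R = 46.71/0.331 = 141.1 N.

F ≈ 141 N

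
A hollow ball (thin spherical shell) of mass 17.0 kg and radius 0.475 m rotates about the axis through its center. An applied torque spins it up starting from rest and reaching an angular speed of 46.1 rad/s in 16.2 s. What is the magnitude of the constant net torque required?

I = (2/3)MR² = (2/3)(17.0)(0.475)² = 2.557 kg·m².
α = Δω/Δt = (46.1 − 0)/16.2 = 2.846 rad/s².
τ = Iα = (2.557)(2.846) = 7.277 N·m.

τ ≈ 7.28 N·m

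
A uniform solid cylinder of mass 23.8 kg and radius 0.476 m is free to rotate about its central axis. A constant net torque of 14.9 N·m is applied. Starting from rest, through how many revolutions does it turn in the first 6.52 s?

I = ½MR² = (1/2)(23.8)(0.476)² = 2.696 kg·m².
α = τ/I = 14.9/2.696 = 5.526 rad/s².
θ = ½αt² = ½(5.526)(6.52)² = 117.5 rad.
Revolutions = θ/(2π) = 18.69.

≈ 18.7 revolutions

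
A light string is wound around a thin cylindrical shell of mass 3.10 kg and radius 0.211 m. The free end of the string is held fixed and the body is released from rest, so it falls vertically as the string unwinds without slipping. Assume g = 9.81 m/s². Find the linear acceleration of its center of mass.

Translation: Mg − T = Ma. Rotation about the center: TR = Iα with I = MR².
With a = αR: T = (I/R²)a = M a, so Mg = (1 + 1.000)Ma.
a = g/(1 + 1.000) = 9.81/2.000 = 4.905 m/s².

a ≈ 4.91 m/s²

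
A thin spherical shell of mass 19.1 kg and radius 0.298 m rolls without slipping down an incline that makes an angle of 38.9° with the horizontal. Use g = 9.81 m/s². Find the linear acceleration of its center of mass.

a ≈ 3.70 m/s²

Translation along the incline: Mg sinθ − f = Ma.
Rotation about the center: fR = Iα with I = (2/3)MR². No-slip gives a = αR, so f = (I/R²)a = (2/3)M a.
Substituting: Mg sinθ = (1 + 0.6667)Ma, so a = g sinθ/(1 + 0.6667) = (9.81) sin 38.9° / 1.667 = 3.696 m/s².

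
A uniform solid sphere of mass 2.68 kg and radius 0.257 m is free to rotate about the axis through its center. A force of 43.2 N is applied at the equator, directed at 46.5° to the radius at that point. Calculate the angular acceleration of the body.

α ≈ 114 rad/s²

I = (2/5)MR² = (2/5)(2.68)(0.257)² = 0.07080 kg·m².
Only the tangential component produces torque: τ = F R sinθ = (43.2)(0.257) sin 46.5° = 8.053 N·m.
Newton's second law for rotation, τ = Iα, gives α = τ/I = 8.053/0.07080 = 113.7 rad/s².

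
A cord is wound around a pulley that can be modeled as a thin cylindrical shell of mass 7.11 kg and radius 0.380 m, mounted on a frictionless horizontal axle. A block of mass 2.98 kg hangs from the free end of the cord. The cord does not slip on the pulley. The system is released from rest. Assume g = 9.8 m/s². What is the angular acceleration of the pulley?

I = MR² = (7.11)(0.380)² = 1.027 kg·m².
Block: mg − T = ma. Pulley: TR = Iα. No-slip: a = αR, so T = (I/R²)a = 7.110·a.
Then mg = (m + 7.110)a, so a = (2.98)(9.8)/(2.98 + 7.110) = 2.894 m/s².
α = a/R = 2.894/0.380 = 7.617 rad/s².

α ≈ 7.62 rad/s²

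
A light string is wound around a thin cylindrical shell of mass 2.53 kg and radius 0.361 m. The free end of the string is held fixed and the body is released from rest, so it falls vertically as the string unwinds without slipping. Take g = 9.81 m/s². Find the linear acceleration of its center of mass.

Translation: Mg − T = Ma. Rotation about the center: TR = Iα with I = MR².
With a = αR: T = (I/R²)a = M a, so Mg = (1 + 1.000)Ma.
a = g/(1 + 1.000) = 9.81/2.000 = 4.905 m/s².

a ≈ 4.91 m/s²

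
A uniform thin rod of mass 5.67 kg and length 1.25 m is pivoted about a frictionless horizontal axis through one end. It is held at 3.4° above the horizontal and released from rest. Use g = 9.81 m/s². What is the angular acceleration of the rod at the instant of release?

About the pivot, I = (1/3)ML² = (1/3)(5.67)(1.25)² = 2.953 kg·m².
The weight acts at the center, a distance L/2 = 0.6250 m from the pivot; τ = Mg(L/2) cos 3.4° = 34.70 N·m.
α = τ/I = 34.70/2.953 = 11.75 rad/s².

α ≈ 11.8 rad/s²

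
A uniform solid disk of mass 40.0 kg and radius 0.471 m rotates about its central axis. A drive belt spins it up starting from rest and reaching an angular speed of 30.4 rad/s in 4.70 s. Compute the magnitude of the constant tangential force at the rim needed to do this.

F ≈ 60.9 N

I = ½MR² = (1/2)(40.0)(0.471)² = 4.437 kg·m².
α = Δω/Δt = (30.4 − 0)/4.70 = 6.468 rad/s².
The required torque is τ = Iα = (4.437)(6.468) = 28.70 N·m.
A tangential force at the rim gives τ = FR, so F = τ/R = 28.70/0.471 = 60.93 N.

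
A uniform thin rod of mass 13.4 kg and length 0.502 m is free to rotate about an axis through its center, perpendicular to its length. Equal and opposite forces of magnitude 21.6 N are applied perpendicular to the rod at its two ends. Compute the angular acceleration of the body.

I = (1/12)ML² = (1/12)(13.4)(0.502)² = 0.2814 kg·m².
The couple gives τ = F·(L/2) + F·(L/2) = F L = (21.6)(0.502) = 10.84 N·m.
Newton's second law for rotation, τ = Iα, gives α = τ/I = 10.84/0.2814 = 38.53 rad/s².

α ≈ 38.5 rad/s²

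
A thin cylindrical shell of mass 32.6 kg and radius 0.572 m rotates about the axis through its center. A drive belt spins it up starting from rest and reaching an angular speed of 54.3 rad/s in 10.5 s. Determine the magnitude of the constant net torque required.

τ ≈ 55.2 N·m

I = MR² = (32.6)(0.572)² = 10.67 kg·m².
α = Δω/Δt = (54.3 − 0)/10.5 = 5.171 rad/s².
τ = Iα = (10.67)(5.171) = 55.16 N·m.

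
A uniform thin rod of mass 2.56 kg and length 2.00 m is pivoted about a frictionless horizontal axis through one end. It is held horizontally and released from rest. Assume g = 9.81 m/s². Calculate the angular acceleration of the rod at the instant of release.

About the pivot, I = (1/3)ML² = (1/3)(2.56)(2.00)² = 3.413 kg·m².
The weight acts at the center, a distance L/2 = 1.000 m from the pivot; τ = Mg(L/2) = 25.11 N·m.
α = τ/I = 25.11/3.413 = 7.358 rad/s².

α ≈ 7.36 rad/s²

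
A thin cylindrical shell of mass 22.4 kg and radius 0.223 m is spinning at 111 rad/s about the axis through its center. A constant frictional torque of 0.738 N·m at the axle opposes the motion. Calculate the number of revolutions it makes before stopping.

≈ 1480 revolutions

I = MR² = (22.4)(0.223)² = 1.114 kg·m².
The net torque has magnitude 0.738 N·m, opposing ω.
|α| = τ/I = 0.7380/1.114 = 0.6625 rad/s² (deceleration).
ω² = ω₀² − 2|α|θ with ω = 0 ⇒ θ = ω₀²/(2|α|) = 9299 rad = 1480 rev.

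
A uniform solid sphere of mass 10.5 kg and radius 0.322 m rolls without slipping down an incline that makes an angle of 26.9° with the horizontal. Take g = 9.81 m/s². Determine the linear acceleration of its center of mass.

a ≈ 3.17 m/s²

Translation along the incline: Mg sinθ − f = Ma.
Rotation about the center: fR = Iα with I = (2/5)MR². No-slip gives a = αR, so f = (I/R²)a = (2/5)M a.
Substituting: Mg sinθ = (1 + 0.4000)Ma, so a = g sinθ/(1 + 0.4000) = (9.81) sin 26.9° / 1.400 = 3.170 m/s².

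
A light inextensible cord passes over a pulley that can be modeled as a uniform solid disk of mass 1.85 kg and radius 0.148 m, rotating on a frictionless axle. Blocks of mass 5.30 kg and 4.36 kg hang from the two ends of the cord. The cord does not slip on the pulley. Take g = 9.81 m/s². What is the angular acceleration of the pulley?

I = ½MR² = (1/2)(1.85)(0.148)² = 0.02026 kg·m².
Heavier block: m₁g − T₁ = m₁a. Lighter block: T₂ − m₂g = m₂a.
Pulley: (T₁ − T₂)R = Iα = I(a/R), so T₁ − T₂ = (I/R²)a = (1/2)M_p a = 0.9250·a.
Adding the three: (m₁ − m₂)g = (m₁ + m₂ + 0.9250)a, so a = (5.30 − 4.36)(9.81)/(5.30 + 4.36 + 0.9250) = 0.8712 m/s².
α = a/R = 0.8712/0.148 = 5.886 rad/s².

α ≈ 5.89 rad/s²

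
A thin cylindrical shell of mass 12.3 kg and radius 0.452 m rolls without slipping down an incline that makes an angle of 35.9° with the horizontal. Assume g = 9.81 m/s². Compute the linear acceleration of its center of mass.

Translation along the incline: Mg sinθ − f = Ma.
Rotation about the center: fR = Iα with I = MR². No-slip gives a = αR, so f = (I/R²)a = M a.
Substituting: Mg sinθ = (1 + 1.000)Ma, so a = g sinθ/(1 + 1.000) = (9.81) sin 35.9° / 2.000 = 2.876 m/s².

a ≈ 2.88 m/s²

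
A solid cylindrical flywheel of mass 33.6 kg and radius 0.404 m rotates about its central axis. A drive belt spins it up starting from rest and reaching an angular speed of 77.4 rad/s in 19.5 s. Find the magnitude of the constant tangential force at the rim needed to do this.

I = ½MR² = (1/2)(33.6)(0.404)² = 2.742 kg·m².
α = Δω/Δt = (77.4 − 0)/19.5 = 3.969 rad/s².
The required torque is τ = Iα = (2.742)(3.969) = 10.88 N·m.
A tangential force at the rim gives τ = FR, so F = τ/R = 10.88/0.404 = 26.94 N.

F ≈ 26.9 N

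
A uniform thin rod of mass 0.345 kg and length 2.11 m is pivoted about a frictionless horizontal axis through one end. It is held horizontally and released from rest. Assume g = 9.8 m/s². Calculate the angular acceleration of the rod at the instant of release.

α ≈ 6.97 rad/s²

About the pivot, I = (1/3)ML² = (1/3)(0.345)(2.11)² = 0.5120 kg·m².
The weight acts at the center, a distance L/2 = 1.055 m from the pivot; τ = Mg(L/2) = 3.567 N·m.
α = τ/I = 3.567/0.5120 = 6.967 rad/s².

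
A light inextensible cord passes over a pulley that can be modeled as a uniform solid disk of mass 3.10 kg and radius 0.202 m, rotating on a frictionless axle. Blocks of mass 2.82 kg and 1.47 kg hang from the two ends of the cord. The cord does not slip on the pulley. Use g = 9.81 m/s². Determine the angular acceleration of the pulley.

α ≈ 11.2 rad/s²

I = ½MR² = (1/2)(3.10)(0.202)² = 0.06325 kg·m².
Heavier block: m₁g − T₁ = m₁a. Lighter block: T₂ − m₂g = m₂a.
Pulley: (T₁ − T₂)R = Iα = I(a/R), so T₁ − T₂ = (I/R²)a = (1/2)M_p a = 1.550·a.
Adding the three: (m₁ − m₂)g = (m₁ + m₂ + 1.550)a, so a = (2.82 − 1.47)(9.81)/(2.82 + 1.47 + 1.550) = 2.268 m/s².
α = a/R = 2.268/0.202 = 11.23 rad/s².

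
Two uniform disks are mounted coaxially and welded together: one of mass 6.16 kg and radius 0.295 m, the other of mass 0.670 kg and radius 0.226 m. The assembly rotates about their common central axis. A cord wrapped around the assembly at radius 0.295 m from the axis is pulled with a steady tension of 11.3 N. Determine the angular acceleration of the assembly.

α ≈ 11.7 rad/s²

I = ½M₁R₁² + ½M₂R₂² = ½(6.16)(0.295)² + ½(0.670)(0.226)² = 0.2851 kg·m².
τ = F r = (11.3)(0.295) = 3.333 N·m.
α = τ/I = 3.333/0.2851 = 11.69 rad/s².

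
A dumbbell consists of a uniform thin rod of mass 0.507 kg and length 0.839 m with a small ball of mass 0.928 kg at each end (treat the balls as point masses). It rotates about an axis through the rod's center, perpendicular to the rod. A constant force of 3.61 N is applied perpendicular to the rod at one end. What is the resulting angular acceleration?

I_rod = (1/12)ML² = (1/12)(0.507)(0.839)² = 0.02974 kg·m².
I_balls = 2·m·(L/2)² = 2(0.928)(0.4195)² = 0.3266 kg·m².
Total I = 0.3564 kg·m².
τ = F·(L/2) = (3.61)(0.419) = 1.514 N·m.
α = τ/I = 1.514/0.3564 = 4.250 rad/s².

α ≈ 4.25 rad/s²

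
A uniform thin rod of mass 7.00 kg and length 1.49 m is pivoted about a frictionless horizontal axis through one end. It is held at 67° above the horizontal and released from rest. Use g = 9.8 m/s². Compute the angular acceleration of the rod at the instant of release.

α ≈ 3.85 rad/s²

About the pivot, I = (1/3)ML² = (1/3)(7.00)(1.49)² = 5.180 kg·m².
The weight acts at the center, a distance L/2 = 0.7450 m from the pivot; τ = Mg(L/2) cos 67° = 19.97 N·m.
α = τ/I = 19.97/5.180 = 3.855 rad/s².
(Equivalently α = (3g/(2L)) cos 67° = 3.855 rad/s².)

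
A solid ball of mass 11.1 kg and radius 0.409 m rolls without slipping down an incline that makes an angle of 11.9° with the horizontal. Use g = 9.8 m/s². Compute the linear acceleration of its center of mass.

a ≈ 1.44 m/s²

Translation along the incline: Mg sinθ − f = Ma.
Rotation about the center: fR = Iα with I = (2/5)MR². No-slip gives a = αR, so f = (I/R²)a = (2/5)M a.
Substituting: Mg sinθ = (1 + 0.4000)Ma, so a = g sinθ/(1 + 0.4000) = (9.8) sin 11.9° / 1.400 = 1.443 m/s².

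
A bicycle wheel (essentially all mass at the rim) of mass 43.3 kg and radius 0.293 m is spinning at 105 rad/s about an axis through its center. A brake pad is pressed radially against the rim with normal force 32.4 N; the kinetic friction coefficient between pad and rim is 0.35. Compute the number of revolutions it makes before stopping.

I = MR² = (43.3)(0.293)² = 3.717 kg·m².
Friction force f = μN = (0.35)(32.4) = 11.34 N at the rim; torque magnitude τ = fR = 3.323 N·m, opposing ω.
|α| = τ/I = 3.323/3.717 = 0.8938 rad/s² (deceleration).
ω² = ω₀² − 2|α|θ with ω = 0 ⇒ θ = ω₀²/(2|α|) = 6167 rad = 981.5 rev.

≈ 982 revolutions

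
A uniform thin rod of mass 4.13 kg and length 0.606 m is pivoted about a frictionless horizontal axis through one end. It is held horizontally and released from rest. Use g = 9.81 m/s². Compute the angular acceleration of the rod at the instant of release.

About the pivot, I = (1/3)ML² = (1/3)(4.13)(0.606)² = 0.5056 kg·m².
The weight acts at the center, a distance L/2 = 0.3030 m from the pivot; τ = Mg(L/2) = 12.28 N·m.
α = τ/I = 12.28/0.5056 = 24.28 rad/s².

α ≈ 24.3 rad/s²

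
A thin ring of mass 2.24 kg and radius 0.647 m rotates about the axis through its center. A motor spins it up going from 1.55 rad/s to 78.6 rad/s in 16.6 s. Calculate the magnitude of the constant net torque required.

I = MR² = (2.24)(0.647)² = 0.9377 kg·m².
α = Δω/Δt = (78.6 − 1.55)/16.6 = 4.642 rad/s².
τ = Iα = (0.9377)(4.642) = 4.352 N·m.

τ ≈ 4.35 N·m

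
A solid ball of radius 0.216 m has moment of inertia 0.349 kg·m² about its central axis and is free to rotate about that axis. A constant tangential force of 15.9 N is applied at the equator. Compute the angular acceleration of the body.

τ = F R = (15.9)(0.216) = 3.434 N·m.
Newton's second law for rotation, τ = Iα, gives α = τ/I = 3.434/0.3490 = 9.841 rad/s².

α ≈ 9.84 rad/s²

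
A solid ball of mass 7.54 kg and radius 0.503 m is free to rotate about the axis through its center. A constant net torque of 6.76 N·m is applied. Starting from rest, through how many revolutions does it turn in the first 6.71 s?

I = (2/5)MR² = (2/5)(7.54)(0.503)² = 0.7631 kg·m².
α = τ/I = 6.76/0.7631 = 8.859 rad/s².
θ = ½αt² = ½(8.859)(6.71)² = 199.4 rad.
Revolutions = θ/(2π) = 31.74.

≈ 31.7 revolutions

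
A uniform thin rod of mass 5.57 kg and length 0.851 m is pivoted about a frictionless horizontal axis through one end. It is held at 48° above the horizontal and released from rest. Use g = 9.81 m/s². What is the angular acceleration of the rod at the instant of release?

About the pivot, I = (1/3)ML² = (1/3)(5.57)(0.851)² = 1.345 kg·m².
The weight acts at the center, a distance L/2 = 0.4255 m from the pivot; τ = Mg(L/2) cos 48° = 15.56 N·m.
α = τ/I = 15.56/1.345 = 11.57 rad/s².

α ≈ 11.6 rad/s²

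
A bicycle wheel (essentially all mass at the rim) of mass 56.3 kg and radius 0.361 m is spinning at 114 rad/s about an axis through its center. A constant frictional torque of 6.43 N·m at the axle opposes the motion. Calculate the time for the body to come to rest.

t ≈ 130 s

I = MR² = (56.3)(0.361)² = 7.337 kg·m².
The net torque has magnitude 6.43 N·m, opposing ω.
|α| = τ/I = 6.430/7.337 = 0.8764 rad/s² (deceleration).
0 = ω₀ − |α|t ⇒ t = ω₀/|α| = 114/0.8764 = 130.1 s.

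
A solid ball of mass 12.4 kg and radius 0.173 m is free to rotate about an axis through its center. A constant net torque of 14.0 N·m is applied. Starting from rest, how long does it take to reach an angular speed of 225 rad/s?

t ≈ 2.39 s

I = (2/5)MR² = (2/5)(12.4)(0.173)² = 0.1484 kg·m².
α = τ/I = 14.0/0.1484 = 94.31 rad/s².
ω = αt ⇒ t = ω/α = 225/94.31 = 2.386 s.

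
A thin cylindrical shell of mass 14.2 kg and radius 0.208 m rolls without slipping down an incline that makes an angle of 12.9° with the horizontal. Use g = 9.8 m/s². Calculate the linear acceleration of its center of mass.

Translation along the incline: Mg sinθ − f = Ma.
Rotation about the center: fR = Iα with I = MR². No-slip gives a = αR, so f = (I/R²)a = M a.
Substituting: Mg sinθ = (1 + 1.000)Ma, so a = g sinθ/(1 + 1.000) = (9.8) sin 12.9° / 2.000 = 1.094 m/s².

a ≈ 1.09 m/s²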